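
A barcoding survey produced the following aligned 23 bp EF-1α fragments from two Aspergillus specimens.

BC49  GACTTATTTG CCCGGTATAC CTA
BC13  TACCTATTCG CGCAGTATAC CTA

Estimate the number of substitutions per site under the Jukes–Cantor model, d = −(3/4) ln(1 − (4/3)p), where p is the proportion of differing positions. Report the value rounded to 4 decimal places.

0.2567

The sequences differ at positions 1 (G/T), 4 (T/C), 9 (T/C), 12 (C/G), 14 (G/A).
p = 5/23 = 0.217391.
d = −0.75 · ln(1 − (4/3)·0.217391) = −0.75 · ln(0.710145) = −0.75 · (-0.342286) = 0.2567.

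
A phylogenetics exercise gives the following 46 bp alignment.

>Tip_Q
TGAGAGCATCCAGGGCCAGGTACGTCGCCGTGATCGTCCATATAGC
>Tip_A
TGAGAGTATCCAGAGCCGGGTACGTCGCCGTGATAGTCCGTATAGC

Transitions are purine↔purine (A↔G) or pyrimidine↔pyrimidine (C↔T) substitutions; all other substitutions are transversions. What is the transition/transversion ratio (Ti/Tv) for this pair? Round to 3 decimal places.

The sequences differ at positions 7 (C/T, transition), 14 (G/A, transition), 18 (A/G, transition), 35 (C/A, transversion), 40 (A/G, transition).
Of the 5 differences, 4 transitions and 1 transversion, so Ti/Tv = 4/1 = 4.000.

4.000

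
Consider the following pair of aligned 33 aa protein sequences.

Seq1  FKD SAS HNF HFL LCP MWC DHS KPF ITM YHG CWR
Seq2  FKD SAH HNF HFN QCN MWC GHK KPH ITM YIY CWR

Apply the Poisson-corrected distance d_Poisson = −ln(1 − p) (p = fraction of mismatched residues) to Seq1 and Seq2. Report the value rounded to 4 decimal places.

0.3185

Differing sites — 6:S/H; 12:L/N; 13:L/Q; 15:P/N; 19:D/G; 21:S/K; 24:F/H; 29:H/I; 30:G/Y.
p = 9/33 = 0.272727.
d = −ln(1 − 0.272727) = −ln(0.727273) = 0.3185.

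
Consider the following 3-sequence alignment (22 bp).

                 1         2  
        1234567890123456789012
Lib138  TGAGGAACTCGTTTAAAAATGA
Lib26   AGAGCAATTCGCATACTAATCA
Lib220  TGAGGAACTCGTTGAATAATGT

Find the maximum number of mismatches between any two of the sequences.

9

Pairwise Hamming distances:
  Lib138 vs Lib26: 8
  Lib138 vs Lib220: 3
  Lib26 vs Lib220: 9
The largest is 9, between Lib26 and Lib220.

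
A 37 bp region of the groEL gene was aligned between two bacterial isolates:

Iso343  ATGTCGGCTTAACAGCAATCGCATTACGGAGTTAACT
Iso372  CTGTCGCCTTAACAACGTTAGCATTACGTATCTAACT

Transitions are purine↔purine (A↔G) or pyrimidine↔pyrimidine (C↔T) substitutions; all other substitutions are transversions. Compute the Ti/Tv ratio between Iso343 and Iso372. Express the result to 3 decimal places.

0.500

The sequences differ at positions 1 (A/C, transversion), 7 (G/C, transversion), 15 (G/A, transition), 17 (A/G, transition), 18 (A/T, transversion), 20 (C/A, transversion), 29 (G/T, transversion), 31 (G/T, transversion), 32 (T/C, transition).
Of the 9 differences, 3 transitions and 6 transversions, so Ti/Tv = 3/6 = 0.500.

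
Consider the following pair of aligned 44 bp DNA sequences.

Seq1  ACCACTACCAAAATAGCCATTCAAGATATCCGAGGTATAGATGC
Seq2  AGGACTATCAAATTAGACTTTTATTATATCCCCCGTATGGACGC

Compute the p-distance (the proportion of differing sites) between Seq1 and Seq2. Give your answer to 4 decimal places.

Differing sites — 2:C/G; 3:C/G; 8:C/T; 13:A/T; 17:C/A; 19:A/T; 22:C/T; 24:A/T; 25:G/T; 32:G/C; 33:A/C; 34:G/C; 39:A/G; 42:T/C.
There are 14 differences over 44 sites, so p = 14/44 = 0.3182.

0.3182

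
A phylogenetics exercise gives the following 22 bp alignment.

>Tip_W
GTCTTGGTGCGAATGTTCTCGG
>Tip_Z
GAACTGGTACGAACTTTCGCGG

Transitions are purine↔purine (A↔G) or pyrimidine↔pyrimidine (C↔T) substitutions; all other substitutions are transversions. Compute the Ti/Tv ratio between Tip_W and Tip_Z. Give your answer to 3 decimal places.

0.750

The sequences differ at positions 2 (T/A, transversion), 3 (C/A, transversion), 4 (T/C, transition), 9 (G/A, transition), 14 (T/C, transition), 15 (G/T, transversion), 19 (T/G, transversion).
Of the 7 differences, 3 transitions and 4 transversions, so Ti/Tv = 3/4 = 0.750.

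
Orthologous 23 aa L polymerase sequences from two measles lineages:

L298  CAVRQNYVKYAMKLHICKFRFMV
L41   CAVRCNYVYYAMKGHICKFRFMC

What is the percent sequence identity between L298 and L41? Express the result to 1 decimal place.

Differing sites — 5:Q/C; 9:K/Y; 14:L/G; 23:V/C.
19 of the 23 sites match, so the percent identity is 19/23 × 100 = 82.6%.

82.6%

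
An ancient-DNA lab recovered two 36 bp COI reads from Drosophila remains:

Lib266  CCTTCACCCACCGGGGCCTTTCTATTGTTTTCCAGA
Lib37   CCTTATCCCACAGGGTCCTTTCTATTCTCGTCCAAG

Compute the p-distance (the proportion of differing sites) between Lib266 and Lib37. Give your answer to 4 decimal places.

Differing sites — 5:C/A; 6:A/T; 12:C/A; 16:G/T; 27:G/C; 29:T/C; 30:T/G; 35:G/A; 36:A/G.
There are 9 differences over 36 sites, so p = 9/36 = 0.2500.

0.2500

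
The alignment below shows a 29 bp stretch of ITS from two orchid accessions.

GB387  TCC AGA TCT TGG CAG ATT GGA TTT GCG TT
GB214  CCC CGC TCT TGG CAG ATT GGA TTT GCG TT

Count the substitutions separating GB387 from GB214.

The sequences differ at positions 1 (T/C), 4 (A/C), 6 (A/C).
That gives 3 mismatches out of 29 aligned sites, so the Hamming distance is 3.

3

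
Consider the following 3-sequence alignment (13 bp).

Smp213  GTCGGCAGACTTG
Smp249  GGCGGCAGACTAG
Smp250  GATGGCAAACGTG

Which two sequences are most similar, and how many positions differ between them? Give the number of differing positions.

2

Pairwise Hamming distances:
  Smp213 vs Smp249: 2
  Smp213 vs Smp250: 4
  Smp249 vs Smp250: 5
The smallest is 2, between Smp213 and Smp249.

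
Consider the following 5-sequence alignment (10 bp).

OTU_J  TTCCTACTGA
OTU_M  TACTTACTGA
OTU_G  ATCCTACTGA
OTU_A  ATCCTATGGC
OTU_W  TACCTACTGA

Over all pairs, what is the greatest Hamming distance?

Pairwise Hamming distances:
  OTU_J vs OTU_M: 2
  OTU_J vs OTU_G: 1
  OTU_J vs OTU_A: 4
  OTU_J vs OTU_W: 1
  OTU_M vs OTU_G: 3
  OTU_M vs OTU_A: 6
  OTU_M vs OTU_W: 1
  OTU_G vs OTU_A: 3
  OTU_G vs OTU_W: 2
  OTU_A vs OTU_W: 5
The largest is 6, between OTU_M and OTU_A.

6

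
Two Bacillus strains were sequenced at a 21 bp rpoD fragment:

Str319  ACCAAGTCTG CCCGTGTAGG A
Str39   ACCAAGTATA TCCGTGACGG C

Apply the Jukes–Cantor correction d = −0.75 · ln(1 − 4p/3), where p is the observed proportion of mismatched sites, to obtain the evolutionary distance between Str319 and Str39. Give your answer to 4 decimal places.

Differing sites — 8:C/A; 10:G/A; 11:C/T; 17:T/A; 18:A/C; 21:A/C.
p = 6/21 = 0.285714.
d = −0.75 · ln(1 − (4/3)·0.285714) = −0.75 · ln(0.619048) = −0.75 · (-0.479572) = 0.3597.

0.3597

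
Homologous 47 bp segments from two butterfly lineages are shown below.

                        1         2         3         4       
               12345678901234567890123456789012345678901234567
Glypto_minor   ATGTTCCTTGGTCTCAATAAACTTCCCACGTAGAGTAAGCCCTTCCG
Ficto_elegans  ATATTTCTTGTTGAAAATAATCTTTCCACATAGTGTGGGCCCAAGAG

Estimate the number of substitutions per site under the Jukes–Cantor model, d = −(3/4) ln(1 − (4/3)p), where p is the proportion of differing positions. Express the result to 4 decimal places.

The sequences differ at positions 3 (G/A), 6 (C/T), 11 (G/T), 13 (C/G), 14 (T/A), 15 (C/A), 21 (A/T), 25 (C/T), 30 (G/A), 34 (A/T), 37 (A/G), 38 (A/G), 43 (T/A), 44 (T/A), 45 (C/G), 46 (C/A).
p = 16/47 = 0.340426.
d = −0.75 · ln(1 − (4/3)·0.340426) = −0.75 · ln(0.546099) = −0.75 · (-0.604955) = 0.4537.

0.4537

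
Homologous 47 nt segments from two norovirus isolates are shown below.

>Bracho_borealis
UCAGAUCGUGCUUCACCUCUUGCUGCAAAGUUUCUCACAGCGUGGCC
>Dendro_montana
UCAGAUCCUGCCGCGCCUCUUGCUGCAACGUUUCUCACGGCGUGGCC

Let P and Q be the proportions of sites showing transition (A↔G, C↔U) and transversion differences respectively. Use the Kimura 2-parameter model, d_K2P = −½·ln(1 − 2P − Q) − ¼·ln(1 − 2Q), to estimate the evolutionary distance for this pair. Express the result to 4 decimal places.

The sequences differ at positions 8 (G/C, transversion), 12 (U/C, transition), 13 (U/G, transversion), 15 (A/G, transition), 29 (A/C, transversion), 39 (A/G, transition).
Of the 6 differences, 3 transitions and 3 transversions over 47 sites: P = 3/47 = 0.063830, Q = 3/47 = 0.063830.
d = −0.5·ln(0.808510) − 0.25·ln(0.872340) = −0.5·(-0.212562) − 0.25·(-0.136576) = 0.1404.

0.1404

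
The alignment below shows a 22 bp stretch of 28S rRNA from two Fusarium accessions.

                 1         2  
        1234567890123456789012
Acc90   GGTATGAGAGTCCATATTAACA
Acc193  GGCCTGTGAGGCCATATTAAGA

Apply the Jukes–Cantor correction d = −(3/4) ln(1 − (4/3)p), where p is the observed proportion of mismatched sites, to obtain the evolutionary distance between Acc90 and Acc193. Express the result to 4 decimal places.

The sequences differ at positions 3 (T/C), 4 (A/C), 7 (A/T), 11 (T/G), 21 (C/G).
p = 5/22 = 0.227273.
d = −0.75 · ln(1 − (4/3)·0.227273) = −0.75 · ln(0.696969) = −0.75 · (-0.361014) = 0.2708.

0.2708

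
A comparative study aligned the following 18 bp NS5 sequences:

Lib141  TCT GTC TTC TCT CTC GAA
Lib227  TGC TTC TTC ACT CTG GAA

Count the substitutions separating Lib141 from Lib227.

Mismatches occur at site 2 (C→G), site 3 (T→C), site 4 (G→T), site 10 (T→A), site 15 (C→G).
That gives 5 mismatches out of 18 aligned sites, so the Hamming distance is 5.

5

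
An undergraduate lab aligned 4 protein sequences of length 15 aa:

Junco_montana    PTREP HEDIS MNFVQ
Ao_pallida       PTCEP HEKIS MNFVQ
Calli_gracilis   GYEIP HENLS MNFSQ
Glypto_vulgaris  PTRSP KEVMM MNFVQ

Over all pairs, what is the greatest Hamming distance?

9

Pairwise Hamming distances:
  Junco_montana vs Ao_pallida: 2
  Junco_montana vs Calli_gracilis: 7
  Junco_montana vs Glypto_vulgaris: 5
  Ao_pallida vs Calli_gracilis: 7
  Ao_pallida vs Glypto_vulgaris: 6
  Calli_gracilis vs Glypto_vulgaris: 9
The largest is 9, between Calli_gracilis and Glypto_vulgaris.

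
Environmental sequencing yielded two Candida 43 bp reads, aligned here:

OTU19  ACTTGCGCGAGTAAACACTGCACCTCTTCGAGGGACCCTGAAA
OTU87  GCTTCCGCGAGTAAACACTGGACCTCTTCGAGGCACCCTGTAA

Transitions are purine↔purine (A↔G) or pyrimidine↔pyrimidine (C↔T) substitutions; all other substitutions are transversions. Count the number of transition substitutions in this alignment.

The sequences differ at positions 1 (A/G, transition), 5 (G/C, transversion), 21 (C/G, transversion), 34 (G/C, transversion), 41 (A/T, transversion).
Of the 5 differences, 1 transition and 4 transversions, so the answer is 1.

1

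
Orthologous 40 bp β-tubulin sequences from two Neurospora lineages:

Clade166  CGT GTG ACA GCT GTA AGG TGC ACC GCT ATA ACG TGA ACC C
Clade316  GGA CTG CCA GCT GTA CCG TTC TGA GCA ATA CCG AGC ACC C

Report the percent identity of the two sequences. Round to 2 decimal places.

65.00%

Differing sites — 1:C/G; 3:T/A; 4:G/C; 7:A/C; 16:A/C; 17:G/C; 20:G/T; 22:A/T; 23:C/G; 24:C/A; 27:T/A; 31:A/C; 34:T/A; 36:A/C.
26 of the 40 sites match, so the percent identity is 26/40 × 100 = 65.00%.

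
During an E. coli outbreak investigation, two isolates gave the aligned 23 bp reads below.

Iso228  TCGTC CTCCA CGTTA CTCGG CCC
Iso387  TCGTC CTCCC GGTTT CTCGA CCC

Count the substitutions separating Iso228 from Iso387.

4

Differing sites — 10:A/C; 11:C/G; 15:A/T; 20:G/A.
That gives 4 mismatches out of 23 aligned sites, so the Hamming distance is 4.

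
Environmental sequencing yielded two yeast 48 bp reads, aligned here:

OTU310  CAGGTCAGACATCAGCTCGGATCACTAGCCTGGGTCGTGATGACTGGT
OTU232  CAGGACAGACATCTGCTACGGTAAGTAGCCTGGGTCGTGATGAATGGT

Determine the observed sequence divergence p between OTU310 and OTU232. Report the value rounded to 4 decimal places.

0.1667

Mismatches occur at site 5 (T↔A), site 14 (A↔T), site 18 (C↔A), site 19 (G↔C), site 21 (A↔G), site 23 (C↔A), site 25 (C↔G), site 44 (C↔A).
There are 8 differences over 48 sites, so p = 8/48 = 0.1667.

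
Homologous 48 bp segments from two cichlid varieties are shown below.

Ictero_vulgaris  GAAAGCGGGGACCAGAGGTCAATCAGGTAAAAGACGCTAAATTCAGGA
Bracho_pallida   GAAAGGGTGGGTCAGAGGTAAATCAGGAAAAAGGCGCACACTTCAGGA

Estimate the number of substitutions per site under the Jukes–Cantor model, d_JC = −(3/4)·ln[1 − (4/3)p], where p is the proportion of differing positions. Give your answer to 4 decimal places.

Differing sites — 6:C/G; 8:G/T; 11:A/G; 12:C/T; 20:C/A; 28:T/A; 34:A/G; 38:T/A; 39:A/C; 41:A/C.
p = 10/48 = 0.208333.
d = −0.75 · ln(1 − (4/3)·0.208333) = −0.75 · ln(0.722223) = −0.75 · (-0.325421) = 0.2441.

0.2441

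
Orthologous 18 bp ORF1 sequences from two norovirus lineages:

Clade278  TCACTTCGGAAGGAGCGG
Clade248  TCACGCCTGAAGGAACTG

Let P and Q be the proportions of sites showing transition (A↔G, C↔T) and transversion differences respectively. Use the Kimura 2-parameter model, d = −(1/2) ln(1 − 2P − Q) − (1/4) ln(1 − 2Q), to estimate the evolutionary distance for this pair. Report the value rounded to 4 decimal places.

The sequences differ at positions 5 (T/G, transversion), 6 (T/C, transition), 8 (G/T, transversion), 15 (G/A, transition), 17 (G/T, transversion).
Of the 5 differences, 2 transitions and 3 transversions over 18 sites: P = 2/18 = 0.111111, Q = 3/18 = 0.166667.
d = −0.5·ln(0.611111) − 0.25·ln(0.666666) = −0.5·(-0.492477) − 0.25·(-0.405466) = 0.3476.

0.3476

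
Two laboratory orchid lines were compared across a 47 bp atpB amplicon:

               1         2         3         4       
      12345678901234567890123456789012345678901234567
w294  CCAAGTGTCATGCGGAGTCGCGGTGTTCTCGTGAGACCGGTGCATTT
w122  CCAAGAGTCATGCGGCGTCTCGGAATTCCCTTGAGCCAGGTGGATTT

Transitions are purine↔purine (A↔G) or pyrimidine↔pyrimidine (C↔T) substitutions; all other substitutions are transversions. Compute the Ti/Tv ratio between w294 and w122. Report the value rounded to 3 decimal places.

Differing sites — 6:T/A (Tv); 16:A/C (Tv); 20:G/T (Tv); 24:T/A (Tv); 25:G/A (Ti); 29:T/C (Ti); 31:G/T (Tv); 36:A/C (Tv); 38:C/A (Tv); 43:C/G (Tv).
Of the 10 differences, 2 transitions and 8 transversions, so Ti/Tv = 2/8 = 0.250.

0.250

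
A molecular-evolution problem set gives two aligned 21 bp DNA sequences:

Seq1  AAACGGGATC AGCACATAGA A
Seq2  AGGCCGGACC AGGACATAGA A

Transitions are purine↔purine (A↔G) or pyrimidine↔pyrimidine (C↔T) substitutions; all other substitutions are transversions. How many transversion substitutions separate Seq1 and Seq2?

Mismatches occur at site 2 (A↔G, transition), site 3 (A↔G, transition), site 5 (G↔C, transversion), site 9 (T↔C, transition), site 13 (C↔G, transversion).
Of the 5 differences, 3 transitions and 2 transversions, so the answer is 2.

2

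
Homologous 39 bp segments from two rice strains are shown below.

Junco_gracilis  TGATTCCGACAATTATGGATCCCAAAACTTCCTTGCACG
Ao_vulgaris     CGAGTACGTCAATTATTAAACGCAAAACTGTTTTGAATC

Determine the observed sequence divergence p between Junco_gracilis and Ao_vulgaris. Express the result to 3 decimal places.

0.359

The sequences differ at positions 1 (T/C), 4 (T/G), 6 (C/A), 9 (A/T), 17 (G/T), 18 (G/A), 20 (T/A), 22 (C/G), 30 (T/G), 31 (C/T), 32 (C/T), 36 (C/A), 38 (C/T), 39 (G/C).
There are 14 differences over 39 sites, so p = 14/39 = 0.359.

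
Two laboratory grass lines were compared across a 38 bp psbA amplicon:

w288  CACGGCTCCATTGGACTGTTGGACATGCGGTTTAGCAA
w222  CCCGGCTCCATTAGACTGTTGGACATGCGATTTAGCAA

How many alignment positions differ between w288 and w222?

3

Mismatches occur at site 2 (A→C), site 13 (G→A), site 30 (G→A).
That gives 3 mismatches out of 38 aligned sites, so the Hamming distance is 3.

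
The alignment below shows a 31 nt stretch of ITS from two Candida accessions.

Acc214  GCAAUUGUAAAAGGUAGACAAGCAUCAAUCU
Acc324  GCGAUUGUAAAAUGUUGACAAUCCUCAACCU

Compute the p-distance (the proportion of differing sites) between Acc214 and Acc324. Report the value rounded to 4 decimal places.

0.1935

The sequences differ at positions 3 (A/G), 13 (G/U), 16 (A/U), 22 (G/U), 24 (A/C), 29 (U/C).
There are 6 differences over 31 sites, so p = 6/31 = 0.1935.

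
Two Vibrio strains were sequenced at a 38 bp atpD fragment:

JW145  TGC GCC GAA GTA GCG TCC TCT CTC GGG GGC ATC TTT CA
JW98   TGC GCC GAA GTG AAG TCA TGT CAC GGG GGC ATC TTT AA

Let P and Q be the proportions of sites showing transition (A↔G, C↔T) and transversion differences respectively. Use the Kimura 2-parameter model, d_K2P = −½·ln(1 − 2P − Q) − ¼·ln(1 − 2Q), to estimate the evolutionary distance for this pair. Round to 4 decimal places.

Mismatches occur at site 12 (A/G, transition), site 13 (G/A, transition), site 14 (C/A, transversion), site 18 (C/A, transversion), site 20 (C/G, transversion), site 23 (T/A, transversion), site 37 (C/A, transversion).
Of the 7 differences, 2 transitions and 5 transversions over 38 sites: P = 2/38 = 0.052632, Q = 5/38 = 0.131579.
d = −0.5·ln(0.763157) − 0.25·ln(0.736842) = −0.5·(-0.270292) − 0.25·(-0.305382) = 0.2115.

0.2115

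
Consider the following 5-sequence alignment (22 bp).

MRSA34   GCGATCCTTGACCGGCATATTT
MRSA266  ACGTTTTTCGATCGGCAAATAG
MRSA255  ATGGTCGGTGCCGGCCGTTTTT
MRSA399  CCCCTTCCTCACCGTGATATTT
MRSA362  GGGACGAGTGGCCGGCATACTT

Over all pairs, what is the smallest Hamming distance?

7

Pairwise Hamming distances:
  MRSA34 vs MRSA266: 9
  MRSA34 vs MRSA255: 10
  MRSA34 vs MRSA399: 8
  MRSA34 vs MRSA362: 7
  MRSA266 vs MRSA255: 15
  MRSA266 vs MRSA399: 13
  MRSA266 vs MRSA362: 14
  MRSA255 vs MRSA399: 14
  MRSA255 vs MRSA362: 12
  MRSA399 vs MRSA362: 13
The smallest is 7, between MRSA34 and MRSA362.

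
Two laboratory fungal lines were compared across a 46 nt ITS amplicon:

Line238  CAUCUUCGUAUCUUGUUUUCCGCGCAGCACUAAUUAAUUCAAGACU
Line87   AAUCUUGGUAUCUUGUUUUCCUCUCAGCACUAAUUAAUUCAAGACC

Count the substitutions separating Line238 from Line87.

5

The sequences differ at positions 1 (C/A), 7 (C/G), 22 (G/U), 24 (G/U), 46 (U/C).
That gives 5 mismatches out of 46 aligned sites, so the Hamming distance is 5.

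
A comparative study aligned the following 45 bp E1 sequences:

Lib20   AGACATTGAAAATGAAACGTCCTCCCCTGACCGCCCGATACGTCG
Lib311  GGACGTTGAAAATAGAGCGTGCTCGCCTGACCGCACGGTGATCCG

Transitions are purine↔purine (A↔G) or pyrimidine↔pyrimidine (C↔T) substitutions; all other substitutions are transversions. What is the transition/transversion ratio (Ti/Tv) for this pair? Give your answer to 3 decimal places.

1.600

Differing sites — 1:A/G (Ti); 5:A/G (Ti); 14:G/A (Ti); 15:A/G (Ti); 17:A/G (Ti); 21:C/G (Tv); 25:C/G (Tv); 35:C/A (Tv); 38:A/G (Ti); 40:A/G (Ti); 41:C/A (Tv); 42:G/T (Tv); 43:T/C (Ti).
Of the 13 differences, 8 transitions and 5 transversions, so Ti/Tv = 8/5 = 1.600.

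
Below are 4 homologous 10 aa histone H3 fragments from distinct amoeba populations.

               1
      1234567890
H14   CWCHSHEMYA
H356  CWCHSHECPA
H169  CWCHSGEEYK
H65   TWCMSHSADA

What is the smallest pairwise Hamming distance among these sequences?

Pairwise Hamming distances:
  H14 vs H356: 2
  H14 vs H169: 3
  H14 vs H65: 5
  H356 vs H169: 4
  H356 vs H65: 5
  H169 vs H65: 7
The smallest is 2, between H14 and H356.

2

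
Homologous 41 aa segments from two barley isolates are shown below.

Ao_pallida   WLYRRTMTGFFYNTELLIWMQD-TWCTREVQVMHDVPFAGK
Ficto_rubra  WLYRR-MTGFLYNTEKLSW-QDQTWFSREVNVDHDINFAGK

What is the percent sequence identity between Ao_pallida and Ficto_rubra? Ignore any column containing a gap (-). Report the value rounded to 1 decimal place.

Excluding the 3 gap columns leaves 38 comparable sites.
Differing sites — 11:F/L; 16:L/K; 18:I/S; 26:C/F; 27:T/S; 31:Q/N; 33:M/D; 36:V/I; 37:P/N.
29 of the 38 comparable sites match, so the percent identity is 29/38 × 100 = 76.3%.

76.3%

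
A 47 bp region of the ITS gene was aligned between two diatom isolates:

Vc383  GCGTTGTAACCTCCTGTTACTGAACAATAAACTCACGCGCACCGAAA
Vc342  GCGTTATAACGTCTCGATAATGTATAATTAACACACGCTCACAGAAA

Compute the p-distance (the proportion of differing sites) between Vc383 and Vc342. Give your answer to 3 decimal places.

Differing sites — 6:G/A; 11:C/G; 14:C/T; 15:T/C; 17:T/A; 20:C/A; 23:A/T; 25:C/T; 29:A/T; 33:T/A; 39:G/T; 43:C/A.
There are 12 differences over 47 sites, so p = 12/47 = 0.255.

0.255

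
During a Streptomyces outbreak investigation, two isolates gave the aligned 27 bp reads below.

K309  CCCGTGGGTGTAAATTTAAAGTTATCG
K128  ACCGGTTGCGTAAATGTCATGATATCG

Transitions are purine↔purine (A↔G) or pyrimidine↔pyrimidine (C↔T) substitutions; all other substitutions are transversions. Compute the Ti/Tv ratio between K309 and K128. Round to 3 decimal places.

Differing sites — 1:C/A (Tv); 5:T/G (Tv); 6:G/T (Tv); 7:G/T (Tv); 9:T/C (Ti); 16:T/G (Tv); 18:A/C (Tv); 20:A/T (Tv); 22:T/A (Tv).
Of the 9 differences, 1 transition and 8 transversions, so Ti/Tv = 1/8 = 0.125.

0.125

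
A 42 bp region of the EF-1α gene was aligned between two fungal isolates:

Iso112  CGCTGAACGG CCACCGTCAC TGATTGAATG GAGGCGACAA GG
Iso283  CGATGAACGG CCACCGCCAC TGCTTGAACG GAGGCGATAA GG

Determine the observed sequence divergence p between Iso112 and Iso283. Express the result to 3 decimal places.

0.119

The sequences differ at positions 3 (C/A), 17 (T/C), 23 (A/C), 29 (T/C), 38 (C/T).
There are 5 differences over 42 sites, so p = 5/42 = 0.119.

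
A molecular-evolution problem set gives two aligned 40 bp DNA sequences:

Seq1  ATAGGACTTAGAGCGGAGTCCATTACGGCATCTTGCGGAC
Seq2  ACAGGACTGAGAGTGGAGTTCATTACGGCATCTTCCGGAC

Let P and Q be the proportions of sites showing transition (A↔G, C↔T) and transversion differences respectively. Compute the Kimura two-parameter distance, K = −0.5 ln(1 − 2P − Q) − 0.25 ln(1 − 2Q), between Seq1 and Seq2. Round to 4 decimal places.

0.1379

The sequences differ at positions 2 (T/C, transition), 9 (T/G, transversion), 14 (C/T, transition), 20 (C/T, transition), 35 (G/C, transversion).
Of the 5 differences, 3 transitions and 2 transversions over 40 sites: P = 3/40 = 0.075000, Q = 2/40 = 0.050000.
d = −0.5·ln(0.800000) − 0.25·ln(0.900000) = −0.5·(-0.223144) − 0.25·(-0.105361) = 0.1379.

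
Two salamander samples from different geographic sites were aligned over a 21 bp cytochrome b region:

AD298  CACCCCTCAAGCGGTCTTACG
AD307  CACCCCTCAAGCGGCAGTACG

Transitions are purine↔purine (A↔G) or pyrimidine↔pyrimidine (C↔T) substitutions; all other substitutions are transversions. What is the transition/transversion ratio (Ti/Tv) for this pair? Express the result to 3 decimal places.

0.500

The sequences differ at positions 15 (T/C, transition), 16 (C/A, transversion), 17 (T/G, transversion).
Of the 3 differences, 1 transition and 2 transversions, so Ti/Tv = 1/2 = 0.500.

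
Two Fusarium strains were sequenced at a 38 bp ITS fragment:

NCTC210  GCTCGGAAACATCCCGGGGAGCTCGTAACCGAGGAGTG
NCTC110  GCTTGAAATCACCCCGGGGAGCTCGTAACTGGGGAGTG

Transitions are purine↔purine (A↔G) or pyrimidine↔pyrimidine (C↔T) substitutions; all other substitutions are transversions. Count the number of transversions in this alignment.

The sequences differ at positions 4 (C/T, transition), 6 (G/A, transition), 9 (A/T, transversion), 12 (T/C, transition), 30 (C/T, transition), 32 (A/G, transition).
Of the 6 differences, 5 transitions and 1 transversion, so the answer is 1.

1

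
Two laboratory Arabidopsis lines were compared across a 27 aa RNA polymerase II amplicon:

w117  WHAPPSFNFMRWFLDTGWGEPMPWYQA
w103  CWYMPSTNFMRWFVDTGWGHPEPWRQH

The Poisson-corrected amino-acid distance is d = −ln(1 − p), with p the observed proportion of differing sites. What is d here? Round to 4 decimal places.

0.4626

Differing sites — 1:W/C; 2:H/W; 3:A/Y; 4:P/M; 7:F/T; 14:L/V; 20:E/H; 22:M/E; 25:Y/R; 27:A/H.
p = 10/27 = 0.370370.
d = −ln(1 − 0.370370) = −ln(0.629630) = 0.4626.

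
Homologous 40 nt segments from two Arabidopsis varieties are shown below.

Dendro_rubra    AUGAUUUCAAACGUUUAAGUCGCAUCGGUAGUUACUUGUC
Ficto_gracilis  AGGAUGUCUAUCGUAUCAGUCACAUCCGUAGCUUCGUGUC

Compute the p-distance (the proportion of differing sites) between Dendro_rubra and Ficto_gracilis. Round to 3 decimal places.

0.275

Differing sites — 2:U/G; 6:U/G; 9:A/U; 11:A/U; 15:U/A; 17:A/C; 22:G/A; 27:G/C; 32:U/C; 34:A/U; 36:U/G.
There are 11 differences over 40 sites, so p = 11/40 = 0.275.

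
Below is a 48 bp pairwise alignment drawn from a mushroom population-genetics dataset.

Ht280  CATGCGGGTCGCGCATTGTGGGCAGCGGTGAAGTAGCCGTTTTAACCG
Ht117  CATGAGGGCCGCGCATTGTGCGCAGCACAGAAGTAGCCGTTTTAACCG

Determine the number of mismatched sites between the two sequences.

6

The sequences differ at positions 5 (C/A), 9 (T/C), 21 (G/C), 27 (G/A), 28 (G/C), 29 (T/A).
That gives 6 mismatches out of 48 aligned sites, so the Hamming distance is 6.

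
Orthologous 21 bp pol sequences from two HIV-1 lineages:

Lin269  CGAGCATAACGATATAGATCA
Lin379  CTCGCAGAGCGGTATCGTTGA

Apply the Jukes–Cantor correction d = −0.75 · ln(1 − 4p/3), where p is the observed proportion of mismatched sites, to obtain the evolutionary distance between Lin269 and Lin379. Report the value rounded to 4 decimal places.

Differing sites — 2:G/T; 3:A/C; 7:T/G; 9:A/G; 12:A/G; 16:A/C; 18:A/T; 20:C/G.
p = 8/21 = 0.380952.
d = −0.75 · ln(1 − (4/3)·0.380952) = −0.75 · ln(0.492064) = −0.75 · (-0.709146) = 0.5319.

0.5319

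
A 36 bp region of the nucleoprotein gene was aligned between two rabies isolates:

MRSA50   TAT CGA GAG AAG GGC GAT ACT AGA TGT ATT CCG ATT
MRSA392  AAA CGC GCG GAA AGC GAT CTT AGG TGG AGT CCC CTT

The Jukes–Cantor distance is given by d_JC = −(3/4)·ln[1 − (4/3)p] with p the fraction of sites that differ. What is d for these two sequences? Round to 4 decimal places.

0.5482

The sequences differ at positions 1 (T/A), 3 (T/A), 6 (A/C), 8 (A/C), 10 (A/G), 12 (G/A), 13 (G/A), 19 (A/C), 20 (C/T), 24 (A/G), 27 (T/G), 29 (T/G), 33 (G/C), 34 (A/C).
p = 14/36 = 0.388889.
d = −0.75 · ln(1 − (4/3)·0.388889) = −0.75 · ln(0.481481) = −0.75 · (-0.730889) = 0.5482.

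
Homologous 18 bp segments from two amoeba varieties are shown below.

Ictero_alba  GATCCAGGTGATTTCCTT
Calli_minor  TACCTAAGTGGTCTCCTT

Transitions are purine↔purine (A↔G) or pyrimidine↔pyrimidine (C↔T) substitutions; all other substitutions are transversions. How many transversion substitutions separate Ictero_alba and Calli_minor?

Differing sites — 1:G/T (Tv); 3:T/C (Ti); 5:C/T (Ti); 7:G/A (Ti); 11:A/G (Ti); 13:T/C (Ti).
Of the 6 differences, 5 transitions and 1 transversion, so the answer is 1.

1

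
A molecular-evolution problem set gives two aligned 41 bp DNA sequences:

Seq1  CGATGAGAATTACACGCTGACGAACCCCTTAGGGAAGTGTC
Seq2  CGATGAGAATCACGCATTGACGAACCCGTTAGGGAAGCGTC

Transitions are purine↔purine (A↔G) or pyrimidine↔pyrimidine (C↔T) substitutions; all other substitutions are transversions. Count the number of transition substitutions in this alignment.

Differing sites — 11:T/C (Ti); 14:A/G (Ti); 16:G/A (Ti); 17:C/T (Ti); 28:C/G (Tv); 38:T/C (Ti).
Of the 6 differences, 5 transitions and 1 transversion, so the answer is 5.

5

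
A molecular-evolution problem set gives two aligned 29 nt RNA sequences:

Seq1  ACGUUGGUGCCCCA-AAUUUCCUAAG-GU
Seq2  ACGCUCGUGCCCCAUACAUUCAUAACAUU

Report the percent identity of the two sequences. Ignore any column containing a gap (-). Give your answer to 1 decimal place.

Excluding the 2 gap columns leaves 27 comparable sites.
Differing sites — 4:U/C; 6:G/C; 17:A/C; 18:U/A; 22:C/A; 26:G/C; 28:G/U.
20 of the 27 comparable sites match, so the percent identity is 20/27 × 100 = 74.1%.

74.1%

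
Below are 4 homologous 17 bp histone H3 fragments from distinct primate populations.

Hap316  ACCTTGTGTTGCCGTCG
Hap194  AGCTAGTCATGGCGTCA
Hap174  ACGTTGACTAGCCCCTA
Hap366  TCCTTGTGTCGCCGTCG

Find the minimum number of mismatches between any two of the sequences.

2

Pairwise Hamming distances:
  Hap316 vs Hap194: 6
  Hap316 vs Hap174: 8
  Hap316 vs Hap366: 2
  Hap194 vs Hap174: 10
  Hap194 vs Hap366: 8
  Hap174 vs Hap366: 9
The smallest is 2, between Hap316 and Hap366.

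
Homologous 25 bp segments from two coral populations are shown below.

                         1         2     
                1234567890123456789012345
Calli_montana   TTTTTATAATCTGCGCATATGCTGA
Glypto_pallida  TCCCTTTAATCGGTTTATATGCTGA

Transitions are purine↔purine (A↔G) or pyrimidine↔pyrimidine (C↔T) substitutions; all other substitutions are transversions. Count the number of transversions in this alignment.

The sequences differ at positions 2 (T/C, transition), 3 (T/C, transition), 4 (T/C, transition), 6 (A/T, transversion), 12 (T/G, transversion), 14 (C/T, transition), 15 (G/T, transversion), 16 (C/T, transition).
Of the 8 differences, 5 transitions and 3 transversions, so the answer is 3.

3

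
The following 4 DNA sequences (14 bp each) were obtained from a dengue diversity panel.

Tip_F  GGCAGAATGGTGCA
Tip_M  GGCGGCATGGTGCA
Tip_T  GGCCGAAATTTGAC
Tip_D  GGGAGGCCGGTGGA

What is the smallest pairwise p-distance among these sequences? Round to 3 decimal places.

0.143

Pairwise Hamming distances:
  Tip_F vs Tip_M: 2
  Tip_F vs Tip_T: 6
  Tip_F vs Tip_D: 5
  Tip_M vs Tip_T: 7
  Tip_M vs Tip_D: 6
  Tip_T vs Tip_D: 9
The smallest is 2 mismatches, between Tip_F and Tip_M; p = 2/14 = 0.143.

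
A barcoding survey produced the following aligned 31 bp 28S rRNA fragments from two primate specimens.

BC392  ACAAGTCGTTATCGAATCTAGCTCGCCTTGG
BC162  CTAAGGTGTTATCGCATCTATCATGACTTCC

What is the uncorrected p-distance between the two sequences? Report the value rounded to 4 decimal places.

0.3548

The sequences differ at positions 1 (A/C), 2 (C/T), 6 (T/G), 7 (C/T), 15 (A/C), 21 (G/T), 23 (T/A), 24 (C/T), 26 (C/A), 30 (G/C), 31 (G/C).
There are 11 differences over 31 sites, so p = 11/31 = 0.3548.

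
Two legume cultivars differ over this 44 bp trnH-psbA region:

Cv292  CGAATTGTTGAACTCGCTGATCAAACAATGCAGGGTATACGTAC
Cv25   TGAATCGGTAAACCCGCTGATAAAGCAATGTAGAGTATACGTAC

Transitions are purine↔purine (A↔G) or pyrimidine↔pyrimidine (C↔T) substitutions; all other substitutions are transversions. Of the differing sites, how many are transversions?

2

Differing sites — 1:C/T (Ti); 6:T/C (Ti); 8:T/G (Tv); 10:G/A (Ti); 14:T/C (Ti); 22:C/A (Tv); 25:A/G (Ti); 31:C/T (Ti); 34:G/A (Ti).
Of the 9 differences, 7 transitions and 2 transversions, so the answer is 2.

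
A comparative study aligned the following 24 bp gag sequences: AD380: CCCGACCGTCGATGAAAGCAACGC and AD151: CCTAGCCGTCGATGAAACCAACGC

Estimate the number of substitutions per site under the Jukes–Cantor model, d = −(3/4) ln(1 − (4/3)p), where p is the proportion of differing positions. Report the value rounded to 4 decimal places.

0.1885

Differing sites — 3:C/T; 4:G/A; 5:A/G; 18:G/C.
p = 4/24 = 0.166667.
d = −0.75 · ln(1 − (4/3)·0.166667) = −0.75 · ln(0.777777) = −0.75 · (-0.251315) = 0.1885.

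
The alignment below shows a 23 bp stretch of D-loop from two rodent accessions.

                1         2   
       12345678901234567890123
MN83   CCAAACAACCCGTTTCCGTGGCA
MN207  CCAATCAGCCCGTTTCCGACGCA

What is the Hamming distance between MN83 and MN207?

Mismatches occur at site 5 (A/T), site 8 (A/G), site 19 (T/A), site 20 (G/C).
That gives 4 mismatches out of 23 aligned sites, so the Hamming distance is 4.

4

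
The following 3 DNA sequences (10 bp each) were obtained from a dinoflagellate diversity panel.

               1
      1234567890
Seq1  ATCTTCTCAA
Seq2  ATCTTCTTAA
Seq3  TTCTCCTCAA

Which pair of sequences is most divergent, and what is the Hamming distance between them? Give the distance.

Pairwise Hamming distances:
  Seq1 vs Seq2: 1
  Seq1 vs Seq3: 2
  Seq2 vs Seq3: 3
The largest is 3, between Seq2 and Seq3.

3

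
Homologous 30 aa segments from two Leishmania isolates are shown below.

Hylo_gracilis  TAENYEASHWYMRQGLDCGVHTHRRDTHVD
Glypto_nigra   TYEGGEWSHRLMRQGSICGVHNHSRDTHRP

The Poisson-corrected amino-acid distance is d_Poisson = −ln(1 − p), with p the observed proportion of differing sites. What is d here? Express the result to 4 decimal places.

0.5108

Mismatches occur at site 2 (A/Y), site 4 (N/G), site 5 (Y/G), site 7 (A/W), site 10 (W/R), site 11 (Y/L), site 16 (L/S), site 17 (D/I), site 22 (T/N), site 24 (R/S), site 29 (V/R), site 30 (D/P).
p = 12/30 = 0.400000.
d = −ln(1 − 0.400000) = −ln(0.600000) = 0.5108.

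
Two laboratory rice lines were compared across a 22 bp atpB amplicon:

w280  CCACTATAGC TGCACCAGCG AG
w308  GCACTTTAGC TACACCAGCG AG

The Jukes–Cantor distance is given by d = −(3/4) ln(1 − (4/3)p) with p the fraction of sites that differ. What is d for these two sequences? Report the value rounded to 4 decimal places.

Mismatches occur at site 1 (C→G), site 6 (A→T), site 12 (G→A).
p = 3/22 = 0.136364.
d = −0.75 · ln(1 − (4/3)·0.136364) = −0.75 · ln(0.818181) = −0.75 · (-0.200672) = 0.1505.

0.1505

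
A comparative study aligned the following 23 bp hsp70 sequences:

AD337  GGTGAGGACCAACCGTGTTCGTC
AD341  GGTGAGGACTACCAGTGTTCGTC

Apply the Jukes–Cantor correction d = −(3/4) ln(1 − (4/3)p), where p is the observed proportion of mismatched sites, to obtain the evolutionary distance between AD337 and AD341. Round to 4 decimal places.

0.1433

Mismatches occur at site 10 (C→T), site 12 (A→C), site 14 (C→A).
p = 3/23 = 0.130435.
d = −0.75 · ln(1 − (4/3)·0.130435) = −0.75 · ln(0.826087) = −0.75 · (-0.191055) = 0.1433.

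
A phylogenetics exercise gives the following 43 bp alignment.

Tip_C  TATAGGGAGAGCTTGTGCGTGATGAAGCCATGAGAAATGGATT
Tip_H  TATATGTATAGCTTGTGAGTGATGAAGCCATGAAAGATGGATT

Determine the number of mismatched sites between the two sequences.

6

The sequences differ at positions 5 (G/T), 7 (G/T), 9 (G/T), 18 (C/A), 34 (G/A), 36 (A/G).
That gives 6 mismatches out of 43 aligned sites, so the Hamming distance is 6.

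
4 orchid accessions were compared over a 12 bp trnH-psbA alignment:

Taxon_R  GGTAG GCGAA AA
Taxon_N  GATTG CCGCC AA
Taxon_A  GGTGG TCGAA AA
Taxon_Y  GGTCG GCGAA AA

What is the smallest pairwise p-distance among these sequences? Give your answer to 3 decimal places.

Pairwise Hamming distances:
  Taxon_R vs Taxon_N: 5
  Taxon_R vs Taxon_A: 2
  Taxon_R vs Taxon_Y: 1
  Taxon_N vs Taxon_A: 5
  Taxon_N vs Taxon_Y: 5
  Taxon_A vs Taxon_Y: 2
The smallest is 1 mismatch, between Taxon_R and Taxon_Y; p = 1/12 = 0.083.

0.083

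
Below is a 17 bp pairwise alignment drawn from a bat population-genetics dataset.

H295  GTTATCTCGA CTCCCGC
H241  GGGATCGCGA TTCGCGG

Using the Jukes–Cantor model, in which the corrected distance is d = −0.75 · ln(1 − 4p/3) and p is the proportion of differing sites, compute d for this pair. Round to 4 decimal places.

0.4770

Differing sites — 2:T/G; 3:T/G; 7:T/G; 11:C/T; 14:C/G; 17:C/G.
p = 6/17 = 0.352941.
d = −0.75 · ln(1 − (4/3)·0.352941) = −0.75 · ln(0.529412) = −0.75 · (-0.635988) = 0.4770.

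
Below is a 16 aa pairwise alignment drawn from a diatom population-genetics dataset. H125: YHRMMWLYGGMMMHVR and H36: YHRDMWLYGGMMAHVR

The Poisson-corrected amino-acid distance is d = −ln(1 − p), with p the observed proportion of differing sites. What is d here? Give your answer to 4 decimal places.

0.1335

Differing sites — 4:M/D; 13:M/A.
p = 2/16 = 0.125000.
d = −ln(1 − 0.125000) = −ln(0.875000) = 0.1335.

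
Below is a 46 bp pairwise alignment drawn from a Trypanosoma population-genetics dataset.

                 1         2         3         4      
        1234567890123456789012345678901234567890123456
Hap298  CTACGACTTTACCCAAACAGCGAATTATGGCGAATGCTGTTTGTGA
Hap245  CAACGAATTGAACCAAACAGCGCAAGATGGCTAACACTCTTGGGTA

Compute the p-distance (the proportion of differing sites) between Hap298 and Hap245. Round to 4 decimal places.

The sequences differ at positions 2 (T/A), 7 (C/A), 10 (T/G), 12 (C/A), 23 (A/C), 25 (T/A), 26 (T/G), 32 (G/T), 35 (T/C), 36 (G/A), 39 (G/C), 42 (T/G), 44 (T/G), 45 (G/T).
There are 14 differences over 46 sites, so p = 14/46 = 0.3043.

0.3043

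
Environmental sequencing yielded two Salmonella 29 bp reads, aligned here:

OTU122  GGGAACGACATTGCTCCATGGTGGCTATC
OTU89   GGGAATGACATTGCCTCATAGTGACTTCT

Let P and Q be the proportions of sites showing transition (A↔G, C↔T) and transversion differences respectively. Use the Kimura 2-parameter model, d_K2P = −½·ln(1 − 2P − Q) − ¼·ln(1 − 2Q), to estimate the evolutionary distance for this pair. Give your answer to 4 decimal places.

Mismatches occur at site 6 (C→T, transition), site 15 (T→C, transition), site 16 (C→T, transition), site 20 (G→A, transition), site 24 (G→A, transition), site 27 (A→T, transversion), site 28 (T→C, transition), site 29 (C→T, transition).
Of the 8 differences, 7 transitions and 1 transversion over 29 sites: P = 7/29 = 0.241379, Q = 1/29 = 0.034483.
d = −0.5·ln(0.482759) − 0.25·ln(0.931034) = −0.5·(-0.728238) − 0.25·(-0.071459) = 0.3820.

0.3820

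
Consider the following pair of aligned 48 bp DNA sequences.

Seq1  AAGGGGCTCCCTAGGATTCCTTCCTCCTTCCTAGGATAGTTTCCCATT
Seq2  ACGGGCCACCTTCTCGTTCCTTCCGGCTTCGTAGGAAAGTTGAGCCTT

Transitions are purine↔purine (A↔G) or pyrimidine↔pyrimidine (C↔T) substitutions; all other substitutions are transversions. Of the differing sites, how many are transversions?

14

Mismatches occur at site 2 (A/C, transversion), site 6 (G/C, transversion), site 8 (T/A, transversion), site 11 (C/T, transition), site 13 (A/C, transversion), site 14 (G/T, transversion), site 15 (G/C, transversion), site 16 (A/G, transition), site 25 (T/G, transversion), site 26 (C/G, transversion), site 31 (C/G, transversion), site 37 (T/A, transversion), site 42 (T/G, transversion), site 43 (C/A, transversion), site 44 (C/G, transversion), site 46 (A/C, transversion).
Of the 16 differences, 2 transitions and 14 transversions, so the answer is 14.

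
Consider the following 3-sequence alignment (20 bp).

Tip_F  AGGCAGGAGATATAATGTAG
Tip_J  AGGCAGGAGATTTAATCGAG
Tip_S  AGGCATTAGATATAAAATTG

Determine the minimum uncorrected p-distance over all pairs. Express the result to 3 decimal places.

0.150

Pairwise Hamming distances:
  Tip_F vs Tip_J: 3
  Tip_F vs Tip_S: 5
  Tip_J vs Tip_S: 7
The smallest is 3 mismatches, between Tip_F and Tip_J; p = 3/20 = 0.150.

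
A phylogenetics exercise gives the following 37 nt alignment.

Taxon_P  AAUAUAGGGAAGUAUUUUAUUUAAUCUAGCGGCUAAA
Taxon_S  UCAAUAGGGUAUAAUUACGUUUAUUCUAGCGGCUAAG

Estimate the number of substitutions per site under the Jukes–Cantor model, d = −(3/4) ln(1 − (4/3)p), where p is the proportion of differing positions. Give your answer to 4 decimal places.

Mismatches occur at site 1 (A/U), site 2 (A/C), site 3 (U/A), site 10 (A/U), site 12 (G/U), site 13 (U/A), site 17 (U/A), site 18 (U/C), site 19 (A/G), site 24 (A/U), site 37 (A/G).
p = 11/37 = 0.297297.
d = −0.75 · ln(1 − (4/3)·0.297297) = −0.75 · ln(0.603604) = −0.75 · (-0.504837) = 0.3786.

0.3786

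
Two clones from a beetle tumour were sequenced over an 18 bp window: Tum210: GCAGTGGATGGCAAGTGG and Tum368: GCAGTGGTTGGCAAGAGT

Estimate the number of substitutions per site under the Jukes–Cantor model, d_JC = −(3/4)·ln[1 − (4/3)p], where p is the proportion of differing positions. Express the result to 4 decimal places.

0.1885

The sequences differ at positions 8 (A/T), 16 (T/A), 18 (G/T).
p = 3/18 = 0.166667.
d = −0.75 · ln(1 − (4/3)·0.166667) = −0.75 · ln(0.777777) = −0.75 · (-0.251315) = 0.1885.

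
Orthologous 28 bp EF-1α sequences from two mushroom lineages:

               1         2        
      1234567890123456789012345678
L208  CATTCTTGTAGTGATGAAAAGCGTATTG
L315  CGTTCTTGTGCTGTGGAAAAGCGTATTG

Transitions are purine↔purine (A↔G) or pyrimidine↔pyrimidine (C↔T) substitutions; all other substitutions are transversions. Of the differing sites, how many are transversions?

Differing sites — 2:A/G (Ti); 10:A/G (Ti); 11:G/C (Tv); 14:A/T (Tv); 15:T/G (Tv).
Of the 5 differences, 2 transitions and 3 transversions, so the answer is 3.

3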